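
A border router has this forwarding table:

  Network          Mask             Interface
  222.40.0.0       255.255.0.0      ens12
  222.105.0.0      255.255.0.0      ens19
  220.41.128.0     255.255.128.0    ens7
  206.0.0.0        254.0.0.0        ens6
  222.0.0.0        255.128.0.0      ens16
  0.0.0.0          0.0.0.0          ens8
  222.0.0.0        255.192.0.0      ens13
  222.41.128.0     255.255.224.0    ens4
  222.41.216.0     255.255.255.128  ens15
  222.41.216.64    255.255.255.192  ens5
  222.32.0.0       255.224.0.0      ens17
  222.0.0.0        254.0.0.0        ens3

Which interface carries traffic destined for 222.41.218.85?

ens17

Routes whose prefix contains 222.41.218.85:
  0.0.0.0/0 (default, matches everything) -> ens8
  222.0.0.0/7 (222.0.0.0 - 223.255.255.255) -> ens3
  222.0.0.0/9 (222.0.0.0 - 222.127.255.255) -> ens16
  222.0.0.0/10 (222.0.0.0 - 222.63.255.255) -> ens13
  222.32.0.0/11 (222.32.0.0 - 222.63.255.255) -> ens17
More-specific entries that do NOT match:
  222.41.216.64/26 (222.41.216.64 - 222.41.216.127) does not contain 222.41.218.85
  222.41.216.0/25 (222.41.216.0 - 222.41.216.127) does not contain 222.41.218.85
  222.41.128.0/19 (222.41.128.0 - 222.41.159.255) does not contain 222.41.218.85
  220.41.128.0/17 (220.41.128.0 - 220.41.255.255) does not contain 222.41.218.85
  222.40.0.0/16 (222.40.0.0 - 222.40.255.255) does not contain 222.41.218.85
  222.105.0.0/16 (222.105.0.0 - 222.105.255.255) does not contain 222.41.218.85
Longest matching prefix is /11 -> interface ens17.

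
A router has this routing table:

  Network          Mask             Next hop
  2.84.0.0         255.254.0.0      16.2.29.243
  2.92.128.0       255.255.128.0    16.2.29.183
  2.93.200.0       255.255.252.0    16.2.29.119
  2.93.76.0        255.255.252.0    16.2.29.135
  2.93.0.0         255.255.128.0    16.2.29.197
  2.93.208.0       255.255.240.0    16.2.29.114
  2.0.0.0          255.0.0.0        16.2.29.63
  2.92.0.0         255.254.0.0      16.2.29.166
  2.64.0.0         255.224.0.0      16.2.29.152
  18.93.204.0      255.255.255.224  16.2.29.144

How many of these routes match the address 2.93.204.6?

Prefixes containing 2.93.204.6:
  2.0.0.0/8 (2.0.0.0 - 2.255.255.255)
  2.64.0.0/11 (2.64.0.0 - 2.95.255.255)
  2.92.0.0/15 (2.92.0.0 - 2.93.255.255)
Total matching entries: 3.

3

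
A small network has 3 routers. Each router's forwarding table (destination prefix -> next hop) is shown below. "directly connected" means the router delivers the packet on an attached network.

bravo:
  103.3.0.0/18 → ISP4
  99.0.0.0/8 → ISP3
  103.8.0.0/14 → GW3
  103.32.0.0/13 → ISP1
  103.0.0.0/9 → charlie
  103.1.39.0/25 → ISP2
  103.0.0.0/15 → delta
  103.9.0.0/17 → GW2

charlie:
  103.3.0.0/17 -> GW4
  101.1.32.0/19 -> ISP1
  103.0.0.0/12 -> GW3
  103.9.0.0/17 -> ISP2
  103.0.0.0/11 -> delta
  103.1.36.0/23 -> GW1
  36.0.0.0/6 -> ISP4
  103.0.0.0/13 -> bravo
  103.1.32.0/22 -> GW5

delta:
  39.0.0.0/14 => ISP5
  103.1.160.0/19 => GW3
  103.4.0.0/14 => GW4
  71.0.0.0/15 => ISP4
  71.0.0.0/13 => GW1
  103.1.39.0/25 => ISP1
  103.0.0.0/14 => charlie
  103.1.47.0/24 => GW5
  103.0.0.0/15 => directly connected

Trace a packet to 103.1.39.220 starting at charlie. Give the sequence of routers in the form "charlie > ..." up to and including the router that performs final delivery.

charlie > bravo > delta

At charlie: longest match for 103.1.39.220 is 103.0.0.0/13 -> bravo
At bravo: longest match for 103.1.39.220 is 103.0.0.0/15 -> delta
At delta: longest match for 103.1.39.220 is 103.0.0.0/15 -> directly connected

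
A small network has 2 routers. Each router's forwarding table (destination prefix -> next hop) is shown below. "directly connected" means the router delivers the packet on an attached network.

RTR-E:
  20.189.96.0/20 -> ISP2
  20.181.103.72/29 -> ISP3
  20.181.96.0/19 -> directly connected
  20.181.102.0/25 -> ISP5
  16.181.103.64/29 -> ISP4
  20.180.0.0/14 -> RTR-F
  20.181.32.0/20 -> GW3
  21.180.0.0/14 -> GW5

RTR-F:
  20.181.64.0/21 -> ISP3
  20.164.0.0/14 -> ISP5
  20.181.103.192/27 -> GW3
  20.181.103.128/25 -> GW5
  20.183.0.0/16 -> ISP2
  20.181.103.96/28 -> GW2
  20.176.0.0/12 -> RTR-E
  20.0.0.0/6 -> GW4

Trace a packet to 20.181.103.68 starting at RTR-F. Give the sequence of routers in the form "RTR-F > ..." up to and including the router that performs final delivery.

RTR-F > RTR-E

At RTR-F: longest match for 20.181.103.68 is 20.176.0.0/12 -> RTR-E
At RTR-E: longest match for 20.181.103.68 is 20.181.96.0/19 -> directly connected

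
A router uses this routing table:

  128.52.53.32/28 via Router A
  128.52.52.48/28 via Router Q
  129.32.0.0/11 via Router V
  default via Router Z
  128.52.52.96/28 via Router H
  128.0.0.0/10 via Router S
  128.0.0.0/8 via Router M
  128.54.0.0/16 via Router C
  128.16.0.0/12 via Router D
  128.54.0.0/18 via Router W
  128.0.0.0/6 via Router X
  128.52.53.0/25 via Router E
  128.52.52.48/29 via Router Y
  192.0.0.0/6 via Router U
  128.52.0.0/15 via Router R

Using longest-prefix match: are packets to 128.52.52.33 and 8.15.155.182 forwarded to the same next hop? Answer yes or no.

128.52.52.33: longest match 128.52.0.0/15 -> Router R
8.15.155.182: longest match 0.0.0.0/0 -> Router Z

no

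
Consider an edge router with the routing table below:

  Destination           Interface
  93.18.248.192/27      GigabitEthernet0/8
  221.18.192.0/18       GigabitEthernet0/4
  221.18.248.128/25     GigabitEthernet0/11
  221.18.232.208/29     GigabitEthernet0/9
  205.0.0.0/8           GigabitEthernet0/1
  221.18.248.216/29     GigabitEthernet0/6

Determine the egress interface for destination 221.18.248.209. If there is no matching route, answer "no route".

Routes whose prefix contains 221.18.248.209:
  221.18.192.0/18 (221.18.192.0 - 221.18.255.255) -> GigabitEthernet0/4
  221.18.248.128/25 (221.18.248.128 - 221.18.248.255) -> GigabitEthernet0/11
More-specific entries that do NOT match:
  221.18.232.208/29 (221.18.232.208 - 221.18.232.215) does not contain 221.18.248.209
  221.18.248.216/29 (221.18.248.216 - 221.18.248.223) does not contain 221.18.248.209
  93.18.248.192/27 (93.18.248.192 - 93.18.248.223) does not contain 221.18.248.209
Longest matching prefix is /25 -> interface GigabitEthernet0/11.

GigabitEthernet0/11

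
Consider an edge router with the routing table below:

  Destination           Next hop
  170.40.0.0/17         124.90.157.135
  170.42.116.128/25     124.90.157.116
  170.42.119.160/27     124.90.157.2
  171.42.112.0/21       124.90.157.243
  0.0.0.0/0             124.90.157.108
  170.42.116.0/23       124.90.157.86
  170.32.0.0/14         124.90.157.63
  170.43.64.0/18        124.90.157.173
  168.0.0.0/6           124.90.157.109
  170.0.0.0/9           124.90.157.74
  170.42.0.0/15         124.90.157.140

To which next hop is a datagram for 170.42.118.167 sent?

124.90.157.140

Routes whose prefix contains 170.42.118.167:
  0.0.0.0/0 (default, matches everything) -> 124.90.157.108
  168.0.0.0/6 (168.0.0.0 - 171.255.255.255) -> 124.90.157.109
  170.0.0.0/9 (170.0.0.0 - 170.127.255.255) -> 124.90.157.74
  170.42.0.0/15 (170.42.0.0 - 170.43.255.255) -> 124.90.157.140
More-specific entries that do NOT match:
  170.42.119.160/27 (170.42.119.160 - 170.42.119.191) does not contain 170.42.118.167
  170.42.116.128/25 (170.42.116.128 - 170.42.116.255) does not contain 170.42.118.167
  170.42.116.0/23 (170.42.116.0 - 170.42.117.255) does not contain 170.42.118.167
  171.42.112.0/21 (171.42.112.0 - 171.42.119.255) does not contain 170.42.118.167
  170.43.64.0/18 (170.43.64.0 - 170.43.127.255) does not contain 170.42.118.167
  170.40.0.0/17 (170.40.0.0 - 170.40.127.255) does not contain 170.42.118.167
Longest matching prefix is /15 -> next hop 124.90.157.140.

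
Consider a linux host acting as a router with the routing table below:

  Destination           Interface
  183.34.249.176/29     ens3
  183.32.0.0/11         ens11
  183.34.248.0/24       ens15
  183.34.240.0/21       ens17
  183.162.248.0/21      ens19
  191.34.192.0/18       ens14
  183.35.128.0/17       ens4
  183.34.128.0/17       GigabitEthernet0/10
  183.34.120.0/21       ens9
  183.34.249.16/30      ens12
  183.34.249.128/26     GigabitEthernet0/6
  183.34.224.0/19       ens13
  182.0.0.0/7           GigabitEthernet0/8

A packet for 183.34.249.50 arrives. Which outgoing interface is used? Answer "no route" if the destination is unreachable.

ens13

Routes whose prefix contains 183.34.249.50:
  182.0.0.0/7 (182.0.0.0 - 183.255.255.255) -> GigabitEthernet0/8
  183.32.0.0/11 (183.32.0.0 - 183.63.255.255) -> ens11
  183.34.128.0/17 (183.34.128.0 - 183.34.255.255) -> GigabitEthernet0/10
  183.34.224.0/19 (183.34.224.0 - 183.34.255.255) -> ens13
More-specific entries that do NOT match:
  183.34.249.16/30 (183.34.249.16 - 183.34.249.19) does not contain 183.34.249.50
  183.34.249.176/29 (183.34.249.176 - 183.34.249.183) does not contain 183.34.249.50
  183.34.249.128/26 (183.34.249.128 - 183.34.249.191) does not contain 183.34.249.50
  183.34.248.0/24 (183.34.248.0 - 183.34.248.255) does not contain 183.34.249.50
  183.34.240.0/21 (183.34.240.0 - 183.34.247.255) does not contain 183.34.249.50
  183.162.248.0/21 (183.162.248.0 - 183.162.255.255) does not contain 183.34.249.50
  183.34.120.0/21 (183.34.120.0 - 183.34.127.255) does not contain 183.34.249.50
Longest matching prefix is /19 -> interface ens13.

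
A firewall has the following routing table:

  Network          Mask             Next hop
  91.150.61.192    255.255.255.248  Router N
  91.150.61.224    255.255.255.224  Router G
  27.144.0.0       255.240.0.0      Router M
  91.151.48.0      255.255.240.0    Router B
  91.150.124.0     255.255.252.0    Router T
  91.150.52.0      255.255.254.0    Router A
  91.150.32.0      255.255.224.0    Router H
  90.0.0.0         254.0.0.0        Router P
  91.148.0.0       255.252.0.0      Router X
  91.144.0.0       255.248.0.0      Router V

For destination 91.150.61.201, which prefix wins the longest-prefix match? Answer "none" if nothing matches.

Entries matching 91.150.61.201:
  90.0.0.0/7 (90.0.0.0 - 91.255.255.255)
  91.144.0.0/13 (91.144.0.0 - 91.151.255.255)
  91.148.0.0/14 (91.148.0.0 - 91.151.255.255)
  91.150.32.0/19 (91.150.32.0 - 91.150.63.255)
Most specific is 91.150.32.0/19.

91.150.32.0/19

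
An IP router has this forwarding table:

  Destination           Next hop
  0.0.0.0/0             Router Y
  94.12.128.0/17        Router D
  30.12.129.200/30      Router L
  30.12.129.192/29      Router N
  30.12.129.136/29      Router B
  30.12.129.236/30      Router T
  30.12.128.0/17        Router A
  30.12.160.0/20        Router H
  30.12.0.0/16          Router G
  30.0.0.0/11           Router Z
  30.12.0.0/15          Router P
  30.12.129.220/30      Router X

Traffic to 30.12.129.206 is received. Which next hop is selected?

Routes whose prefix contains 30.12.129.206:
  0.0.0.0/0 (default, matches everything) -> Router Y
  30.0.0.0/11 (30.0.0.0 - 30.31.255.255) -> Router Z
  30.12.0.0/15 (30.12.0.0 - 30.13.255.255) -> Router P
  30.12.0.0/16 (30.12.0.0 - 30.12.255.255) -> Router G
  30.12.128.0/17 (30.12.128.0 - 30.12.255.255) -> Router A
More-specific entries that do NOT match:
  30.12.129.200/30 (30.12.129.200 - 30.12.129.203) does not contain 30.12.129.206
  30.12.129.236/30 (30.12.129.236 - 30.12.129.239) does not contain 30.12.129.206
  30.12.129.220/30 (30.12.129.220 - 30.12.129.223) does not contain 30.12.129.206
  30.12.129.192/29 (30.12.129.192 - 30.12.129.199) does not contain 30.12.129.206
  30.12.129.136/29 (30.12.129.136 - 30.12.129.143) does not contain 30.12.129.206
  30.12.160.0/20 (30.12.160.0 - 30.12.175.255) does not contain 30.12.129.206
Longest matching prefix is /17 -> next hop Router A.

Router A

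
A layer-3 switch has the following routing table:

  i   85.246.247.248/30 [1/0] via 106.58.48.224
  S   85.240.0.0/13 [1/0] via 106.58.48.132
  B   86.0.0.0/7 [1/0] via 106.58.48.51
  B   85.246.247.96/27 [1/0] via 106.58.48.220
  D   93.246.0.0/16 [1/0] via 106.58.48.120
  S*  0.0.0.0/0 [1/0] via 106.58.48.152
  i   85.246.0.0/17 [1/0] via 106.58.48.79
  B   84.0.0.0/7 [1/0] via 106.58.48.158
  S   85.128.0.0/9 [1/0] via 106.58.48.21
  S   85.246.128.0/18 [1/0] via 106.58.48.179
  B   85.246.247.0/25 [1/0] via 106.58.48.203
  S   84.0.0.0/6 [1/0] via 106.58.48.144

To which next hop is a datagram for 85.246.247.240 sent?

106.58.48.132

Routes whose prefix contains 85.246.247.240:
  0.0.0.0/0 (default, matches everything) -> 106.58.48.152
  84.0.0.0/6 (84.0.0.0 - 87.255.255.255) -> 106.58.48.144
  84.0.0.0/7 (84.0.0.0 - 85.255.255.255) -> 106.58.48.158
  85.128.0.0/9 (85.128.0.0 - 85.255.255.255) -> 106.58.48.21
  85.240.0.0/13 (85.240.0.0 - 85.247.255.255) -> 106.58.48.132
More-specific entries that do NOT match:
  85.246.247.248/30 (85.246.247.248 - 85.246.247.251) does not contain 85.246.247.240
  85.246.247.96/27 (85.246.247.96 - 85.246.247.127) does not contain 85.246.247.240
  85.246.247.0/25 (85.246.247.0 - 85.246.247.127) does not contain 85.246.247.240
  85.246.128.0/18 (85.246.128.0 - 85.246.191.255) does not contain 85.246.247.240
  85.246.0.0/17 (85.246.0.0 - 85.246.127.255) does not contain 85.246.247.240
  93.246.0.0/16 (93.246.0.0 - 93.246.255.255) does not contain 85.246.247.240
Longest matching prefix is /13 -> next hop 106.58.48.132.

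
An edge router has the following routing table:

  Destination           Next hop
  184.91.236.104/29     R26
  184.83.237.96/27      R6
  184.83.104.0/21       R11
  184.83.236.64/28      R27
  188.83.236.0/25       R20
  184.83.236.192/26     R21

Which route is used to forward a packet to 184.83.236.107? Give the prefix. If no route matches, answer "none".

none

184.83.236.107 is outside every listed prefix and there is no default route.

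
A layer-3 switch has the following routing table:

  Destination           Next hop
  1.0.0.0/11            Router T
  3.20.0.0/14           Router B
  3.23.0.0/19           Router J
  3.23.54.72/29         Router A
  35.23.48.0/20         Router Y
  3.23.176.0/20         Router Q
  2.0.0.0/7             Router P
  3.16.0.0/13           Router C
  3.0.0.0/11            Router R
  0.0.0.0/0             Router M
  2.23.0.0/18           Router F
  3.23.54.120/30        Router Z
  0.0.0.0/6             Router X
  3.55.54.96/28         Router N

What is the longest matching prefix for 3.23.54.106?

3.20.0.0/14

Entries matching 3.23.54.106:
  0.0.0.0/0 (default, matches everything)
  0.0.0.0/6 (0.0.0.0 - 3.255.255.255)
  2.0.0.0/7 (2.0.0.0 - 3.255.255.255)
  3.0.0.0/11 (3.0.0.0 - 3.31.255.255)
  3.16.0.0/13 (3.16.0.0 - 3.23.255.255)
  3.20.0.0/14 (3.20.0.0 - 3.23.255.255)
Most specific is 3.20.0.0/14.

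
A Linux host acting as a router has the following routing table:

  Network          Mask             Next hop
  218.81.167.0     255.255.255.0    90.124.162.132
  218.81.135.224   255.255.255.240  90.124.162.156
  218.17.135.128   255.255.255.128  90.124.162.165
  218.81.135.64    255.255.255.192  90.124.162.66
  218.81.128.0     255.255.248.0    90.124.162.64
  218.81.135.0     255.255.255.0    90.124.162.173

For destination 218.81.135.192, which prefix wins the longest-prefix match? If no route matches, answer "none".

Entries matching 218.81.135.192:
  218.81.128.0/21 (218.81.128.0 - 218.81.135.255)
  218.81.135.0/24 (218.81.135.0 - 218.81.135.255)
Most specific is 218.81.135.0/24.

218.81.135.0/24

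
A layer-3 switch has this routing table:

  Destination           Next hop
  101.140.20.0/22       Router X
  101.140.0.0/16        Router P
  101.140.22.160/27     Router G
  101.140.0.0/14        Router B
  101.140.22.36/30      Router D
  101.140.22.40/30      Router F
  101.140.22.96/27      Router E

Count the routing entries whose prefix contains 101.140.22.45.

3

Prefixes containing 101.140.22.45:
  101.140.0.0/14 (101.140.0.0 - 101.143.255.255)
  101.140.0.0/16 (101.140.0.0 - 101.140.255.255)
  101.140.20.0/22 (101.140.20.0 - 101.140.23.255)
Total matching entries: 3.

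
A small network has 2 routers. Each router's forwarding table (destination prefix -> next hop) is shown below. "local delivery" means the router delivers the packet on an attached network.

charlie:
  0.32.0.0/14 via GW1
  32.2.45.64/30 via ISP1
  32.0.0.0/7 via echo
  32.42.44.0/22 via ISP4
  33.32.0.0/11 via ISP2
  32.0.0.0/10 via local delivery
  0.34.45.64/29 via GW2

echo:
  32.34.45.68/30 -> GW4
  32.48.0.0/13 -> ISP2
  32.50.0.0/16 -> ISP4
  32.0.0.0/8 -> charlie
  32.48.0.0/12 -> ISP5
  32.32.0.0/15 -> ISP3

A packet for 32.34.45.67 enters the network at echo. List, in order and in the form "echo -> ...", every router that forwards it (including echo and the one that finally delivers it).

At echo: longest match for 32.34.45.67 is 32.0.0.0/8 -> charlie
At charlie: longest match for 32.34.45.67 is 32.0.0.0/10 -> local delivery

echo -> charlie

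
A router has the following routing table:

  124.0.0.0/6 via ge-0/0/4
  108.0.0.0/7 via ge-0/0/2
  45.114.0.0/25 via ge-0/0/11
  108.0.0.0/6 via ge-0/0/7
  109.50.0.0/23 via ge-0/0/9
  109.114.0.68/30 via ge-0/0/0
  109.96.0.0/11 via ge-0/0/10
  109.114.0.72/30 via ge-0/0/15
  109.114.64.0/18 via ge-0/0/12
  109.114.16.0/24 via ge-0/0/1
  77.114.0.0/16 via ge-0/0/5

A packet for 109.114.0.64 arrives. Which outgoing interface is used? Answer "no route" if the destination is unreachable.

ge-0/0/10

Routes whose prefix contains 109.114.0.64:
  108.0.0.0/6 (108.0.0.0 - 111.255.255.255) -> ge-0/0/7
  108.0.0.0/7 (108.0.0.0 - 109.255.255.255) -> ge-0/0/2
  109.96.0.0/11 (109.96.0.0 - 109.127.255.255) -> ge-0/0/10
More-specific entries that do NOT match:
  109.114.0.68/30 (109.114.0.68 - 109.114.0.71) does not contain 109.114.0.64
  109.114.0.72/30 (109.114.0.72 - 109.114.0.75) does not contain 109.114.0.64
  45.114.0.0/25 (45.114.0.0 - 45.114.0.127) does not contain 109.114.0.64
  109.114.16.0/24 (109.114.16.0 - 109.114.16.255) does not contain 109.114.0.64
  109.50.0.0/23 (109.50.0.0 - 109.50.1.255) does not contain 109.114.0.64
  109.114.64.0/18 (109.114.64.0 - 109.114.127.255) does not contain 109.114.0.64
  77.114.0.0/16 (77.114.0.0 - 77.114.255.255) does not contain 109.114.0.64
Longest matching prefix is /11 -> interface ge-0/0/10.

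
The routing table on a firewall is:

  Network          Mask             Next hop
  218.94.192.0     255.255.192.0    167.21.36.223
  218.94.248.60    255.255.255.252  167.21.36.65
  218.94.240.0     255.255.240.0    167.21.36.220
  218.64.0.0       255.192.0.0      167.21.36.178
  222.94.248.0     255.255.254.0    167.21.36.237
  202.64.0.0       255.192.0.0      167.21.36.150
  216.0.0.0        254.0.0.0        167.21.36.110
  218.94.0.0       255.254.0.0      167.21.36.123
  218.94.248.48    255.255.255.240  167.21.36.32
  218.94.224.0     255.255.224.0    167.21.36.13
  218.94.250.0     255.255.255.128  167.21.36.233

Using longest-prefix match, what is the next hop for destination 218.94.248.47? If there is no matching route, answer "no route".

Routes whose prefix contains 218.94.248.47:
  218.64.0.0/10 (218.64.0.0 - 218.127.255.255) -> 167.21.36.178
  218.94.0.0/15 (218.94.0.0 - 218.95.255.255) -> 167.21.36.123
  218.94.192.0/18 (218.94.192.0 - 218.94.255.255) -> 167.21.36.223
  218.94.224.0/19 (218.94.224.0 - 218.94.255.255) -> 167.21.36.13
  218.94.240.0/20 (218.94.240.0 - 218.94.255.255) -> 167.21.36.220
More-specific entries that do NOT match:
  218.94.248.60/30 (218.94.248.60 - 218.94.248.63) does not contain 218.94.248.47
  218.94.248.48/28 (218.94.248.48 - 218.94.248.63) does not contain 218.94.248.47
  218.94.250.0/25 (218.94.250.0 - 218.94.250.127) does not contain 218.94.248.47
  222.94.248.0/23 (222.94.248.0 - 222.94.249.255) does not contain 218.94.248.47
Longest matching prefix is /20 -> next hop 167.21.36.220.

167.21.36.220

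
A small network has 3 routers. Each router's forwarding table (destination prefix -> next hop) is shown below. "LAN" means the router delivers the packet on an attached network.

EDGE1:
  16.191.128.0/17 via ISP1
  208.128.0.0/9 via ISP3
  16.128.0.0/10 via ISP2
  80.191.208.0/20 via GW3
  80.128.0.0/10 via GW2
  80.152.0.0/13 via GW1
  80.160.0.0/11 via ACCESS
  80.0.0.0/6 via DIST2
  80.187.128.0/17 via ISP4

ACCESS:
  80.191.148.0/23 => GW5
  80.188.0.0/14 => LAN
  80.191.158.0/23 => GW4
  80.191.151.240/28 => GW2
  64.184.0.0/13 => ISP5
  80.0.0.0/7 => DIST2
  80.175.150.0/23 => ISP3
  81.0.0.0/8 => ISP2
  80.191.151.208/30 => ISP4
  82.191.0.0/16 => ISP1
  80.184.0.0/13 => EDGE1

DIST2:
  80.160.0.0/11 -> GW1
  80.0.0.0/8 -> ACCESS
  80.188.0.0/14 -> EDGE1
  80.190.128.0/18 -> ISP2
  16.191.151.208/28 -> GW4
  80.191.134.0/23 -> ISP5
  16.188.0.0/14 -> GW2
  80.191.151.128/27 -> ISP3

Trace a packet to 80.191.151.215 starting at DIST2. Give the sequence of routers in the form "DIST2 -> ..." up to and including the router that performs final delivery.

DIST2 -> EDGE1 -> ACCESS

At DIST2: longest match for 80.191.151.215 is 80.188.0.0/14 -> EDGE1
At EDGE1: longest match for 80.191.151.215 is 80.160.0.0/11 -> ACCESS
At ACCESS: longest match for 80.191.151.215 is 80.188.0.0/14 -> LAN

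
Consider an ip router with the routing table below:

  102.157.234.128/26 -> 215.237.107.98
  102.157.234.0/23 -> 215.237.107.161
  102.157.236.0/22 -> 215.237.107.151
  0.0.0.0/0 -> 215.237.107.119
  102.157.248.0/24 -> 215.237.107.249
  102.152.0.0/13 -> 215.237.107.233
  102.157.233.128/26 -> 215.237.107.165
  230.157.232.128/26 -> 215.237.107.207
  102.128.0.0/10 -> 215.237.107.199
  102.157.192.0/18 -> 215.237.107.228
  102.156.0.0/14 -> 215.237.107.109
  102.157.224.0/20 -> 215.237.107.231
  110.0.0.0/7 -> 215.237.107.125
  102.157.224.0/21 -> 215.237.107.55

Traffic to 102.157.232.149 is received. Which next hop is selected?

Routes whose prefix contains 102.157.232.149:
  0.0.0.0/0 (default, matches everything) -> 215.237.107.119
  102.128.0.0/10 (102.128.0.0 - 102.191.255.255) -> 215.237.107.199
  102.152.0.0/13 (102.152.0.0 - 102.159.255.255) -> 215.237.107.233
  102.156.0.0/14 (102.156.0.0 - 102.159.255.255) -> 215.237.107.109
  102.157.192.0/18 (102.157.192.0 - 102.157.255.255) -> 215.237.107.228
  102.157.224.0/20 (102.157.224.0 - 102.157.239.255) -> 215.237.107.231
More-specific entries that do NOT match:
  102.157.234.128/26 (102.157.234.128 - 102.157.234.191) does not contain 102.157.232.149
  102.157.233.128/26 (102.157.233.128 - 102.157.233.191) does not contain 102.157.232.149
  230.157.232.128/26 (230.157.232.128 - 230.157.232.191) does not contain 102.157.232.149
  102.157.248.0/24 (102.157.248.0 - 102.157.248.255) does not contain 102.157.232.149
  102.157.234.0/23 (102.157.234.0 - 102.157.235.255) does not contain 102.157.232.149
  102.157.236.0/22 (102.157.236.0 - 102.157.239.255) does not contain 102.157.232.149
  102.157.224.0/21 (102.157.224.0 - 102.157.231.255) does not contain 102.157.232.149
Longest matching prefix is /20 -> next hop 215.237.107.231.

215.237.107.231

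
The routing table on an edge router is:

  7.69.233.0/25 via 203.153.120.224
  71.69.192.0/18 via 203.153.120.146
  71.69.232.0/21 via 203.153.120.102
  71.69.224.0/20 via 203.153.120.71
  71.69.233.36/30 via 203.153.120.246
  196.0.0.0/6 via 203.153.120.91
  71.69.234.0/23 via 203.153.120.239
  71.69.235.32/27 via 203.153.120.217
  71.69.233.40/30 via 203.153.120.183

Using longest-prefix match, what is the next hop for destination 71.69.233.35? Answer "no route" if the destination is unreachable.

Routes whose prefix contains 71.69.233.35:
  71.69.192.0/18 (71.69.192.0 - 71.69.255.255) -> 203.153.120.146
  71.69.224.0/20 (71.69.224.0 - 71.69.239.255) -> 203.153.120.71
  71.69.232.0/21 (71.69.232.0 - 71.69.239.255) -> 203.153.120.102
More-specific entries that do NOT match:
  71.69.233.36/30 (71.69.233.36 - 71.69.233.39) does not contain 71.69.233.35
  71.69.233.40/30 (71.69.233.40 - 71.69.233.43) does not contain 71.69.233.35
  71.69.235.32/27 (71.69.235.32 - 71.69.235.63) does not contain 71.69.233.35
  7.69.233.0/25 (7.69.233.0 - 7.69.233.127) does not contain 71.69.233.35
  71.69.234.0/23 (71.69.234.0 - 71.69.235.255) does not contain 71.69.233.35
Longest matching prefix is /21 -> next hop 203.153.120.102.

203.153.120.102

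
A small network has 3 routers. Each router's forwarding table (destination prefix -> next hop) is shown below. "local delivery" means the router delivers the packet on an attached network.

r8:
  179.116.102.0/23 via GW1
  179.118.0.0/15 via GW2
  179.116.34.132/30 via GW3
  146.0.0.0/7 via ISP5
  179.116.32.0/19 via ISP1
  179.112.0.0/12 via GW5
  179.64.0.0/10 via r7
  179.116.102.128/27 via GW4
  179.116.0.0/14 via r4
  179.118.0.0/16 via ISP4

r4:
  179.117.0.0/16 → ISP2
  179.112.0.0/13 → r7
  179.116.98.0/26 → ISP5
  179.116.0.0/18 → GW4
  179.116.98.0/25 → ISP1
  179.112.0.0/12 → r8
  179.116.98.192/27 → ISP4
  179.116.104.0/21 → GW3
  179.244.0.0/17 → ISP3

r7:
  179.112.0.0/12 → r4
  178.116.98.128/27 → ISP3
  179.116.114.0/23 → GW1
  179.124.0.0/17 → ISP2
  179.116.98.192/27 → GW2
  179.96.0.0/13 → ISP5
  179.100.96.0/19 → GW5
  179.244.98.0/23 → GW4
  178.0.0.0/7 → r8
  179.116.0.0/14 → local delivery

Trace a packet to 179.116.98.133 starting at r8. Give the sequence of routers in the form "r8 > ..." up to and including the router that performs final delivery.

At r8: longest match for 179.116.98.133 is 179.116.0.0/14 -> r4
At r4: longest match for 179.116.98.133 is 179.112.0.0/13 -> r7
At r7: longest match for 179.116.98.133 is 179.116.0.0/14 -> local delivery

r8 > r4 > r7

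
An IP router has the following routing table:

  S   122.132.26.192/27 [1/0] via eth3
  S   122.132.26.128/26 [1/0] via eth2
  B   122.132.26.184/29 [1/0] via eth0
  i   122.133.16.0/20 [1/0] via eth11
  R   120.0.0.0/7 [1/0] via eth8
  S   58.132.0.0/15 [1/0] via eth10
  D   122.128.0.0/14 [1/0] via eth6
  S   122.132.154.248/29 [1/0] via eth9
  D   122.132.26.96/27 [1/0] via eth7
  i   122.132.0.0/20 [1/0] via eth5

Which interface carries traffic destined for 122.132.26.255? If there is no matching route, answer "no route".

no route

No entry's prefix contains 122.132.26.255; there is no default route.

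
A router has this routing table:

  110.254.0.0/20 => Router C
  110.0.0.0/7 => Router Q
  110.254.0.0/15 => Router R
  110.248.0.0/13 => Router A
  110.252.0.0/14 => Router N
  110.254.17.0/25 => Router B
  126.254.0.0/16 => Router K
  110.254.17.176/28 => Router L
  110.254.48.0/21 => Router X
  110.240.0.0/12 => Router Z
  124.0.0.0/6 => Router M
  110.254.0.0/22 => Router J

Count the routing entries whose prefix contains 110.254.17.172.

5

Prefixes containing 110.254.17.172:
  110.0.0.0/7 (110.0.0.0 - 111.255.255.255)
  110.240.0.0/12 (110.240.0.0 - 110.255.255.255)
  110.248.0.0/13 (110.248.0.0 - 110.255.255.255)
  110.252.0.0/14 (110.252.0.0 - 110.255.255.255)
  110.254.0.0/15 (110.254.0.0 - 110.255.255.255)
Total matching entries: 5.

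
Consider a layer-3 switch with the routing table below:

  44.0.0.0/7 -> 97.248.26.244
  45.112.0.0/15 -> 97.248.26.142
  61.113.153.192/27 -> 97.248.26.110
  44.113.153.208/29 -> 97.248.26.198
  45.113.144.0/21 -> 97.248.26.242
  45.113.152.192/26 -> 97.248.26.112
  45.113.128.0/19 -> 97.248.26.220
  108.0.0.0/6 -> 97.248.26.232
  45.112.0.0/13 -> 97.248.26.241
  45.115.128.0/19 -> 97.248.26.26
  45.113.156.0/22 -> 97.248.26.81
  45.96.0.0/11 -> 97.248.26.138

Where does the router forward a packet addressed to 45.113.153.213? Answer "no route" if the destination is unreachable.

97.248.26.220

Routes whose prefix contains 45.113.153.213:
  44.0.0.0/7 (44.0.0.0 - 45.255.255.255) -> 97.248.26.244
  45.96.0.0/11 (45.96.0.0 - 45.127.255.255) -> 97.248.26.138
  45.112.0.0/13 (45.112.0.0 - 45.119.255.255) -> 97.248.26.241
  45.112.0.0/15 (45.112.0.0 - 45.113.255.255) -> 97.248.26.142
  45.113.128.0/19 (45.113.128.0 - 45.113.159.255) -> 97.248.26.220
More-specific entries that do NOT match:
  44.113.153.208/29 (44.113.153.208 - 44.113.153.215) does not contain 45.113.153.213
  61.113.153.192/27 (61.113.153.192 - 61.113.153.223) does not contain 45.113.153.213
  45.113.152.192/26 (45.113.152.192 - 45.113.152.255) does not contain 45.113.153.213
  45.113.156.0/22 (45.113.156.0 - 45.113.159.255) does not contain 45.113.153.213
  45.113.144.0/21 (45.113.144.0 - 45.113.151.255) does not contain 45.113.153.213
Longest matching prefix is /19 -> next hop 97.248.26.220.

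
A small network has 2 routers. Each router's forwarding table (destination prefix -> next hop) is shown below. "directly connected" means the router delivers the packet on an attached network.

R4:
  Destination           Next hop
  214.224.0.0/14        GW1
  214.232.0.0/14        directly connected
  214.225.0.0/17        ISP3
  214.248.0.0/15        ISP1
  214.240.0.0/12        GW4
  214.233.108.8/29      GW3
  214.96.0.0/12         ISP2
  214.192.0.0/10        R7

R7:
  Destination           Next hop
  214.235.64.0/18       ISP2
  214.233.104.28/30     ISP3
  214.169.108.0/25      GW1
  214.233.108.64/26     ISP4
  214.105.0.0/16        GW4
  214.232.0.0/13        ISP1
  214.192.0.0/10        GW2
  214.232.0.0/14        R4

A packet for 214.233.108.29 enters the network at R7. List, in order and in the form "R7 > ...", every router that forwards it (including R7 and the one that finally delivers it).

R7 > R4

At R7: longest match for 214.233.108.29 is 214.232.0.0/14 -> R4
At R4: longest match for 214.233.108.29 is 214.232.0.0/14 -> directly connected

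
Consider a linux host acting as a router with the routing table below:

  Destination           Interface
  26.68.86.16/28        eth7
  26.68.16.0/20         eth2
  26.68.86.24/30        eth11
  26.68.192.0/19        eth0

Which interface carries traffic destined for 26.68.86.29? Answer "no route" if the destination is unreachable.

eth7

Routes whose prefix contains 26.68.86.29:
  26.68.86.16/28 (26.68.86.16 - 26.68.86.31) -> eth7
More-specific entries that do NOT match:
  26.68.86.24/30 (26.68.86.24 - 26.68.86.27) does not contain 26.68.86.29
Longest matching prefix is /28 -> interface eth7.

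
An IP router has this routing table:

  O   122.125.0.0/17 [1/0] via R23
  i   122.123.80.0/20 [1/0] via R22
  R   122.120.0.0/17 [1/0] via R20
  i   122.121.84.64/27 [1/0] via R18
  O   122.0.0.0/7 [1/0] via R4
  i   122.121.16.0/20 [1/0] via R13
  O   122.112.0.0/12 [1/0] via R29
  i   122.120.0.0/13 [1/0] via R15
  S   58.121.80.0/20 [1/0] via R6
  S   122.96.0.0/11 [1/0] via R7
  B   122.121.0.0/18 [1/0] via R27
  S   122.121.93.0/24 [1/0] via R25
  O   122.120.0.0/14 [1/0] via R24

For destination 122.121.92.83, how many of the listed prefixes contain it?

5

Prefixes containing 122.121.92.83:
  122.0.0.0/7 (122.0.0.0 - 123.255.255.255)
  122.96.0.0/11 (122.96.0.0 - 122.127.255.255)
  122.112.0.0/12 (122.112.0.0 - 122.127.255.255)
  122.120.0.0/13 (122.120.0.0 - 122.127.255.255)
  122.120.0.0/14 (122.120.0.0 - 122.123.255.255)
Total matching entries: 5.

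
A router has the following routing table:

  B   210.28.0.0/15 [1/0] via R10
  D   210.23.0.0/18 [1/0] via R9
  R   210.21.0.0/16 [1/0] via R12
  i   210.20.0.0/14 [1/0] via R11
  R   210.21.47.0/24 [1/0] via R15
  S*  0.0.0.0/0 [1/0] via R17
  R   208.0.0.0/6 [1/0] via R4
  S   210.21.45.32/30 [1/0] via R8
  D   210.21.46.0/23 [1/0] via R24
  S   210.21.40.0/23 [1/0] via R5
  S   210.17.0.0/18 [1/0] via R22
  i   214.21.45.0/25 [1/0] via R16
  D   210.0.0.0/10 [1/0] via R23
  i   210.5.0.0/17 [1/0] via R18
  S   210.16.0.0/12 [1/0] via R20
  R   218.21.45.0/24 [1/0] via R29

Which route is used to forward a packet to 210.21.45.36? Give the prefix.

Entries matching 210.21.45.36:
  0.0.0.0/0 (default, matches everything)
  208.0.0.0/6 (208.0.0.0 - 211.255.255.255)
  210.0.0.0/10 (210.0.0.0 - 210.63.255.255)
  210.16.0.0/12 (210.16.0.0 - 210.31.255.255)
  210.20.0.0/14 (210.20.0.0 - 210.23.255.255)
  210.21.0.0/16 (210.21.0.0 - 210.21.255.255)
Most specific is 210.21.0.0/16.

210.21.0.0/16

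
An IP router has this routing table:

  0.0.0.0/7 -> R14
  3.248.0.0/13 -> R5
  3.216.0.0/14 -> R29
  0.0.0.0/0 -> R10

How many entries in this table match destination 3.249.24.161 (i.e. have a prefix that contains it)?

Prefixes containing 3.249.24.161:
  0.0.0.0/0 (default, matches everything)
  3.248.0.0/13 (3.248.0.0 - 3.255.255.255)
Total matching entries: 2.

2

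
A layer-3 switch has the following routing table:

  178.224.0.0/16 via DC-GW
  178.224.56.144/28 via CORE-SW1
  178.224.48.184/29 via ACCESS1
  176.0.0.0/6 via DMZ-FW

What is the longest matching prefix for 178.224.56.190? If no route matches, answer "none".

Entries matching 178.224.56.190:
  176.0.0.0/6 (176.0.0.0 - 179.255.255.255)
  178.224.0.0/16 (178.224.0.0 - 178.224.255.255)
Most specific is 178.224.0.0/16.

178.224.0.0/16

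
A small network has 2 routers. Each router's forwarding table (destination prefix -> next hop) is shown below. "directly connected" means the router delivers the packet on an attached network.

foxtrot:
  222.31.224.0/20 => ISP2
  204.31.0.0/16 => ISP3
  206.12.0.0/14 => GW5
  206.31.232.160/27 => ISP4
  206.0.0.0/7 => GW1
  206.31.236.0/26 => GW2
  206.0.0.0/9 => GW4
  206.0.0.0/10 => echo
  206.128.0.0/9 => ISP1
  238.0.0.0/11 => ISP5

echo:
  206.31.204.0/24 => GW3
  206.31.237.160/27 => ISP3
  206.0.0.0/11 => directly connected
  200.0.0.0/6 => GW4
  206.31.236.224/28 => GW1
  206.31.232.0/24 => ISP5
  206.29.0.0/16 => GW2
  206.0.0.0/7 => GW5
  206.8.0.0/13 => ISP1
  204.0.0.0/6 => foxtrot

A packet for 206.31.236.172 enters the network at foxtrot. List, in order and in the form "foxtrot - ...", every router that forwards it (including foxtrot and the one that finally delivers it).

At foxtrot: longest match for 206.31.236.172 is 206.0.0.0/10 -> echo
At echo: longest match for 206.31.236.172 is 206.0.0.0/11 -> directly connected

foxtrot - echo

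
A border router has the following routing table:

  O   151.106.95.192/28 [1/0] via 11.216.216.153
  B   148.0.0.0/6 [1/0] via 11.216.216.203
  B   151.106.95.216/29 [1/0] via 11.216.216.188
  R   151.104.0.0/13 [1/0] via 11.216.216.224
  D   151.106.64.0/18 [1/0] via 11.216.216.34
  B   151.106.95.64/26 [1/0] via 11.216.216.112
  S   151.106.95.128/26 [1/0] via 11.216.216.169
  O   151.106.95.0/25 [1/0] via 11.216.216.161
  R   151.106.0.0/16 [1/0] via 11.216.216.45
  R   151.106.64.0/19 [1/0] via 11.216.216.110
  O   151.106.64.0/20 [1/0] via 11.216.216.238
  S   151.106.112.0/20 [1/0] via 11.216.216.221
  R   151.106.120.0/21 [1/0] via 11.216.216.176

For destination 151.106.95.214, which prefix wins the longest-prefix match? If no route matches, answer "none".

Entries matching 151.106.95.214:
  148.0.0.0/6 (148.0.0.0 - 151.255.255.255)
  151.104.0.0/13 (151.104.0.0 - 151.111.255.255)
  151.106.0.0/16 (151.106.0.0 - 151.106.255.255)
  151.106.64.0/18 (151.106.64.0 - 151.106.127.255)
  151.106.64.0/19 (151.106.64.0 - 151.106.95.255)
Most specific is 151.106.64.0/19.

151.106.64.0/19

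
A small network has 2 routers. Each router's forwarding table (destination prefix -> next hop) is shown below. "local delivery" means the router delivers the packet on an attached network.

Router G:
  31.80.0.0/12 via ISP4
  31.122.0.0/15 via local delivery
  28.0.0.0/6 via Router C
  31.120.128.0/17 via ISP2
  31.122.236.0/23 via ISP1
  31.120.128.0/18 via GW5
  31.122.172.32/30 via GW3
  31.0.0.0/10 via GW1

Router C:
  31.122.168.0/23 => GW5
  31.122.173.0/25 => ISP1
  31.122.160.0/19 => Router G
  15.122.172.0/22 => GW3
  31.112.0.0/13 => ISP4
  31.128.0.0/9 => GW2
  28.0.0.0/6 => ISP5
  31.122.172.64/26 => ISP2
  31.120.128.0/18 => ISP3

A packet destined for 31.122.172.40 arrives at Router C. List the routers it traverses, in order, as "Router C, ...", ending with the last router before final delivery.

At Router C: longest match for 31.122.172.40 is 31.122.160.0/19 -> Router G
At Router G: longest match for 31.122.172.40 is 31.122.0.0/15 -> local delivery

Router C, Router G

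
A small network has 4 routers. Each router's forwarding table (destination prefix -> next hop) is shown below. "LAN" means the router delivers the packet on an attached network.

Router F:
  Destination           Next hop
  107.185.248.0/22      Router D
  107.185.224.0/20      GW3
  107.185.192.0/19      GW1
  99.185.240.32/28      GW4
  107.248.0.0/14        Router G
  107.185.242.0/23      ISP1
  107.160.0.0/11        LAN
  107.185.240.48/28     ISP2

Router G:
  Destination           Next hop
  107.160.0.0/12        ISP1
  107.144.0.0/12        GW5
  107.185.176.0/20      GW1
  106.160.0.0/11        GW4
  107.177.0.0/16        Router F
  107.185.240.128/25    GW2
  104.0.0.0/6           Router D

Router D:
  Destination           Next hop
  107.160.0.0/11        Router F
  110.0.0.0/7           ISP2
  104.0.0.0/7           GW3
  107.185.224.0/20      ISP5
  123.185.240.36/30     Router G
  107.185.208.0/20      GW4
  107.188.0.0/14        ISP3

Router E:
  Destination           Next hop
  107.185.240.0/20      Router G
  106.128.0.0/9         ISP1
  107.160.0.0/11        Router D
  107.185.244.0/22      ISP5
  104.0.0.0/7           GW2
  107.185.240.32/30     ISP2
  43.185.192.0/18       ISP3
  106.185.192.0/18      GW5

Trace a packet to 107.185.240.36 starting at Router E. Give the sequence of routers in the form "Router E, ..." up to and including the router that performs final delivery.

Router E, Router G, Router D, Router F

At Router E: longest match for 107.185.240.36 is 107.185.240.0/20 -> Router G
At Router G: longest match for 107.185.240.36 is 104.0.0.0/6 -> Router D
At Router D: longest match for 107.185.240.36 is 107.160.0.0/11 -> Router F
At Router F: longest match for 107.185.240.36 is 107.160.0.0/11 -> LAN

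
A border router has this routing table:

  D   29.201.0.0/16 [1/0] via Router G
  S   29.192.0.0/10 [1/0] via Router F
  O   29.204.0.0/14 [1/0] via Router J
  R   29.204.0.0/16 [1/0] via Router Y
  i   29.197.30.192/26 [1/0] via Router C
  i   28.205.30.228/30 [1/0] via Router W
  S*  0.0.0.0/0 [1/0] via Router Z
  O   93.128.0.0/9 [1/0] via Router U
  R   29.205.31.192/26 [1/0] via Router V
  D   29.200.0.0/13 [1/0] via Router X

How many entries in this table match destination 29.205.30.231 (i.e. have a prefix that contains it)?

4

Prefixes containing 29.205.30.231:
  0.0.0.0/0 (default, matches everything)
  29.192.0.0/10 (29.192.0.0 - 29.255.255.255)
  29.200.0.0/13 (29.200.0.0 - 29.207.255.255)
  29.204.0.0/14 (29.204.0.0 - 29.207.255.255)
Total matching entries: 4.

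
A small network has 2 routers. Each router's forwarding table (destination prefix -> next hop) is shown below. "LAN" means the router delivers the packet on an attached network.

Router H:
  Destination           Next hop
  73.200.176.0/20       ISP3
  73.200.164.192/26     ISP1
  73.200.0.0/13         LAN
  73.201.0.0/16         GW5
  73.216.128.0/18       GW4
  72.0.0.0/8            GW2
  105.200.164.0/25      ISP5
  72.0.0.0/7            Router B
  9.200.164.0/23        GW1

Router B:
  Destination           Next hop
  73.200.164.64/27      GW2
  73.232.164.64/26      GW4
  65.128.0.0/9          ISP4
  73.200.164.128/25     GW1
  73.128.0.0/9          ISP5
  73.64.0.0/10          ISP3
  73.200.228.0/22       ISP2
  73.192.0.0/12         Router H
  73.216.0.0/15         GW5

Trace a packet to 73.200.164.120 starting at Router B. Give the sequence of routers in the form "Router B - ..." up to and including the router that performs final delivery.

At Router B: longest match for 73.200.164.120 is 73.192.0.0/12 -> Router H
At Router H: longest match for 73.200.164.120 is 73.200.0.0/13 -> LAN

Router B - Router H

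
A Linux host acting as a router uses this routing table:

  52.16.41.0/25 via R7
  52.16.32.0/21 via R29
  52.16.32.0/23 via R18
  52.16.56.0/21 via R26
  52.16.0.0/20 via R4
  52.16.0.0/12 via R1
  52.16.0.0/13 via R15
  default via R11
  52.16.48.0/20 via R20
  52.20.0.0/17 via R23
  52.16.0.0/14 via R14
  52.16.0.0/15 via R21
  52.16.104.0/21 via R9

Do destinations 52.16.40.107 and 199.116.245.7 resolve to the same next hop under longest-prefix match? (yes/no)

52.16.40.107: longest match 52.16.0.0/15 -> R21
199.116.245.7: longest match 0.0.0.0/0 -> R11

no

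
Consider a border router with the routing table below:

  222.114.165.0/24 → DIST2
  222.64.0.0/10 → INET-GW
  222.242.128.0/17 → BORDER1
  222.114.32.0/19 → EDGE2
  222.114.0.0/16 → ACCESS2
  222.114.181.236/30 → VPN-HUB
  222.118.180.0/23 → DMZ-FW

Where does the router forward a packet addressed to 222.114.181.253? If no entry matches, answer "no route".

ACCESS2

Routes whose prefix contains 222.114.181.253:
  222.64.0.0/10 (222.64.0.0 - 222.127.255.255) -> INET-GW
  222.114.0.0/16 (222.114.0.0 - 222.114.255.255) -> ACCESS2
More-specific entries that do NOT match:
  222.114.181.236/30 (222.114.181.236 - 222.114.181.239) does not contain 222.114.181.253
  222.114.165.0/24 (222.114.165.0 - 222.114.165.255) does not contain 222.114.181.253
  222.118.180.0/23 (222.118.180.0 - 222.118.181.255) does not contain 222.114.181.253
  222.114.32.0/19 (222.114.32.0 - 222.114.63.255) does not contain 222.114.181.253
  222.242.128.0/17 (222.242.128.0 - 222.242.255.255) does not contain 222.114.181.253
Longest matching prefix is /16 -> next hop ACCESS2.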